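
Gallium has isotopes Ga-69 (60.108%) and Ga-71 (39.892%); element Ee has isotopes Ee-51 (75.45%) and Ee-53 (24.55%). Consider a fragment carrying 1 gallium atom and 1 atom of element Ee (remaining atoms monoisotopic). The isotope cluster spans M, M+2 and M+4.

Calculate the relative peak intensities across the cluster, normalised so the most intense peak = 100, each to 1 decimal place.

Gallium pattern (n=1): 0.60108 : 0.39892
Element Ee pattern (n=1): 0.7545 : 0.2455
Convolve the two distributions (both contribute in 2-u steps):
  M: 0.60108×0.7545 = 0.453515
  M+2: 0.60108×0.2455 + 0.39892×0.7545 = 0.448550
  M+4: 0.39892×0.2455 = 0.097935
Scale to base peak (0.453515) = 100: 100.0 : 98.9 : 21.6

100.0 : 98.9 : 21.6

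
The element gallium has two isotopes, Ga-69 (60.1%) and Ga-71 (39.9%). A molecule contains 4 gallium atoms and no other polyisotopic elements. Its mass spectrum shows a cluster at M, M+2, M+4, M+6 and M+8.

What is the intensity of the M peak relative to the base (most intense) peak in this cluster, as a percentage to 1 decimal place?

Binomial terms of (0.601 + 0.399)^4: M 0.1305, M+2 0.3465, M+4 0.3450, M+6 0.1527, M+8 0.0253 → M+2 is the base peak.
P(M+2) = C(4,1) × 0.601^3 × 0.399^1 = 4 × 0.2170818 × 0.3990 = 0.346463 (base)
P(M) = C(4,0) × 0.601^4 × 0.399^0 = 1 × 0.13046616 × 1.0000 = 0.130466
Relative intensity = 0.130466 / 0.346463 × 100 = 37.7

37.7%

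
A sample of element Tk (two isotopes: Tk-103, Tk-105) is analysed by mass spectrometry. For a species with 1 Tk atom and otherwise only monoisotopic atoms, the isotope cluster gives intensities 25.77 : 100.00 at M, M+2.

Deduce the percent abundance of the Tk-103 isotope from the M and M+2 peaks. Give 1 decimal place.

Write p for the Tk-103 fraction. I(M+2)/I(M) = [C(1,1)·p^0·(1−p)] / p^1 = 1·(1−p)/p = 100.00/25.77 = 3.8805
(1−p)/p = 3.8805/1 = 3.8805  ⇒  p = 1/(1 + 3.8805) = 0.2049
Tk-103: 20.5%, Tk-105: 79.5%.

20.5%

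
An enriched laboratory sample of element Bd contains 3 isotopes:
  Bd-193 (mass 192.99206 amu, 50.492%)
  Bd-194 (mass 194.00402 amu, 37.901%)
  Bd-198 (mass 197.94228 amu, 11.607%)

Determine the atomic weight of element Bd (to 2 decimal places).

193.95 amu

Average mass = Σ (abundance × isotope mass) = 0.50492 × 192.99206 + 0.37901 × 194.00402 + 0.11607 × 197.94228
= 97.445551 + 73.529464 + 22.975160 = 193.950175 amu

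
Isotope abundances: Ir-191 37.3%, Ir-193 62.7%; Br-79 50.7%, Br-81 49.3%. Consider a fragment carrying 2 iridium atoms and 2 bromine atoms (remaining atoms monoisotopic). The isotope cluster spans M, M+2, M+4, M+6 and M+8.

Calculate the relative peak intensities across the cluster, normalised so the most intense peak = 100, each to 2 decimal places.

9.70 : 51.47 : 100.00 : 84.14 : 25.92

Iridium pattern (n=2): 0.139129 : 0.467742 : 0.393129
Bromine pattern (n=2): 0.257049 : 0.499902 : 0.243049
Convolve the two distributions (both contribute in 2-u steps):
  M: 0.139129×0.257049 = 0.035763
  M+2: 0.139129×0.499902 + 0.467742×0.257049 = 0.189783
  M+4: 0.139129×0.243049 + 0.467742×0.499902 + 0.393129×0.257049 = 0.368694
  M+6: 0.467742×0.243049 + 0.393129×0.499902 = 0.310210
  M+8: 0.393129×0.243049 = 0.095550
Scale to base peak (0.368694) = 100: 9.70 : 51.47 : 100.00 : 84.14 : 25.92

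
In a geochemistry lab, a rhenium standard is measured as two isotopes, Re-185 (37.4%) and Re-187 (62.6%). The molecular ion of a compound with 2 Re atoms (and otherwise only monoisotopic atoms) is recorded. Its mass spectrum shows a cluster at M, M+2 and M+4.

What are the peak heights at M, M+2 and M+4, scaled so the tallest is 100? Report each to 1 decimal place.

Expanding (0.374 + 0.626)^2:
P(M) = 0.374^2 = 0.139876
P(M+2) = 2 × 0.374^1 × 0.626^1 = 0.468248
P(M+4) = 0.626^2 = 0.391876
The M+2 peak is largest (0.468248); scaling to 100 gives 29.9 : 100.0 : 83.7.

29.9 : 100.0 : 83.7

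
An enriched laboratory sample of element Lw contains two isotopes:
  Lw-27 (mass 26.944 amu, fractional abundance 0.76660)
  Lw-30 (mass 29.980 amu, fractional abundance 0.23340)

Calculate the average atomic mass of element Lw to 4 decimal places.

27.6526 amu

Ar = Σ fᵢ·mᵢ = 0.76660 × 26.944 + 0.23340 × 29.980
= 20.65527 + 6.99733 = 27.65260 amu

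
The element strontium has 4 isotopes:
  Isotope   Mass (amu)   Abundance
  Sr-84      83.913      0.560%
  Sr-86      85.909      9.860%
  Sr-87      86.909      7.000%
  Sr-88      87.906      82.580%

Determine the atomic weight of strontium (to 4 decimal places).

Weight each isotope mass by its fractional abundance: 0.00560 × 83.913 + 0.09860 × 85.909 + 0.07000 × 86.909 + 0.82580 × 87.906
= 0.46991 + 8.47063 + 6.08363 + 72.59277 = 87.61694 amu

87.6169 amu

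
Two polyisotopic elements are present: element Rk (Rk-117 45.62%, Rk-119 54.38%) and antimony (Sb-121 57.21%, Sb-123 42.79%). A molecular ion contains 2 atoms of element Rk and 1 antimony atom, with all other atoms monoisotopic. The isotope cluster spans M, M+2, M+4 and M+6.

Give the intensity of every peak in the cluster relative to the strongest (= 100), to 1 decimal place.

Element Rk pattern (n=2): 0.20811844 : 0.49616312 : 0.29571844
Antimony pattern (n=1): 0.5721 : 0.4279
Convolve the two distributions (both contribute in 2-u steps):
  M: 0.20811844×0.5721 = 0.119065
  M+2: 0.20811844×0.4279 + 0.49616312×0.5721 = 0.372909
  M+4: 0.49616312×0.4279 + 0.29571844×0.5721 = 0.381489
  M+6: 0.29571844×0.4279 = 0.126538
Scale to base peak (0.381489) = 100: 31.2 : 97.8 : 100.0 : 33.2

31.2 : 97.8 : 100.0 : 33.2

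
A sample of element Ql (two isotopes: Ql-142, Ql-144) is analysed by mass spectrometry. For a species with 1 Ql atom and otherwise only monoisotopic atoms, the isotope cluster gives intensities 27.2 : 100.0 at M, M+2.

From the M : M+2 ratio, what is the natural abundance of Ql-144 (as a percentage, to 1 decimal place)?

78.6%

If p is the fraction of Ql that is Ql-142, then I(M+2)/I(M) = [C(1,1)·p^0·(1−p)] / p^1 = 1·(1−p)/p = 100.0/27.2 = 3.6765
(1−p)/p = 3.6765/1 = 3.6765  ⇒  p = 1/(1 + 3.6765) = 0.2138
Ql-142: 21.4%, Ql-144: 78.6%.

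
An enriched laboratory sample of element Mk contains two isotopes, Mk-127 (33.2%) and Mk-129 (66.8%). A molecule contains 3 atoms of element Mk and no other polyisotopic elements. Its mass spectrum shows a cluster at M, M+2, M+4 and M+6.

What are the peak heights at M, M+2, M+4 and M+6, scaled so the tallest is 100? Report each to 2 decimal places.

The 3 Mk atoms are independent, so intensities follow the terms of (0.332 + 0.668)^3.
P(M) = 0.332^3 = 0.036594
P(M+2) = 3 × 0.332^2 × 0.668^1 = 0.220889
P(M+4) = 3 × 0.332^1 × 0.668^2 = 0.444439
P(M+6) = 0.668^3 = 0.298078
The M+4 peak is largest (0.444439); scaling to 100 gives 8.23 : 49.70 : 100.00 : 67.07.

8.23 : 49.70 : 100.00 : 67.07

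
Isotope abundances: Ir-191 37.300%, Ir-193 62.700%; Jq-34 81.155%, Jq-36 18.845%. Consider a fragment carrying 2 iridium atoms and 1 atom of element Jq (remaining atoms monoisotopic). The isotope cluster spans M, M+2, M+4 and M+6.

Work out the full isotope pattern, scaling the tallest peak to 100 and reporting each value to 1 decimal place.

27.7 : 99.7 : 100.0 : 18.2

Iridium pattern (n=2): 0.139129 : 0.467742 : 0.393129
Element Jq pattern (n=1): 0.81155 : 0.18845
Convolve the two distributions (both contribute in 2-u steps):
  M: 0.139129×0.81155 = 0.112910
  M+2: 0.139129×0.18845 + 0.467742×0.81155 = 0.405815
  M+4: 0.467742×0.18845 + 0.393129×0.81155 = 0.407190
  M+6: 0.393129×0.18845 = 0.074085
Scale to base peak (0.407190) = 100: 27.7 : 99.7 : 100.0 : 18.2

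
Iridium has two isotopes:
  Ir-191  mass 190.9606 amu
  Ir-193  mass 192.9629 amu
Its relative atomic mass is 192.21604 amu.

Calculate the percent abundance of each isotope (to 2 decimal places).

Ir-191: 37.30%, Ir-193: 62.70%

Writing the weighted mean with unknown fraction x of Ir-191:
190.9606·x + 192.9629·(1 − x) = 192.21604
(190.9606 − 192.9629)·x = 192.21604 − 192.9629
x = -0.74686 / -2.0023 = 0.37300 → 37.30% Ir-191, 62.70% Ir-193.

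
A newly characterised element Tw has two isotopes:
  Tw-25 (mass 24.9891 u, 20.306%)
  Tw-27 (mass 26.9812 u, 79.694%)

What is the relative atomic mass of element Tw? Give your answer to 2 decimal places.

26.58 u

Average mass = Σ (abundance × isotope mass) = 0.20306 × 24.9891 + 0.79694 × 26.9812
= 5.07429 + 21.50240 = 26.57669 u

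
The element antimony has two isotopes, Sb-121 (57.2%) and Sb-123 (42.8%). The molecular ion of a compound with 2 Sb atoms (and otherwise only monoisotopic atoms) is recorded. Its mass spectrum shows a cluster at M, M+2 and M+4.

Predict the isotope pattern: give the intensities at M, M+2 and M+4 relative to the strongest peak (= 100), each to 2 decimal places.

Expanding (0.572 + 0.428)^2:
P(M) = 0.572^2 = 0.327184
P(M+2) = 2 × 0.572^1 × 0.428^1 = 0.489632
P(M+4) = 0.428^2 = 0.183184
The M+2 peak is largest (0.489632); scaling to 100 gives 66.82 : 100.00 : 37.41.

66.82 : 100.00 : 37.41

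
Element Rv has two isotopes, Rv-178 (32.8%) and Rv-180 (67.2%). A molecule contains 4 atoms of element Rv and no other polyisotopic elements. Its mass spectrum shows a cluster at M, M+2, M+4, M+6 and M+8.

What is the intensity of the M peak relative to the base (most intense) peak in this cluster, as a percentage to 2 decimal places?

2.91%

(0.328 + 0.672)^4 gives M 0.0116, M+2 0.0949, M+4 0.2915, M+6 0.3981, M+8 0.2039; the largest is M+6.
P(M+6) = C(4,3) × 0.328^1 × 0.672^3 = 4 × 0.3280 × 0.30346445 = 0.398145 (base)
P(M) = C(4,0) × 0.328^4 × 0.672^0 = 1 × 0.01157432 × 1.0000 = 0.011574
Relative intensity = 0.011574 / 0.398145 × 100 = 2.91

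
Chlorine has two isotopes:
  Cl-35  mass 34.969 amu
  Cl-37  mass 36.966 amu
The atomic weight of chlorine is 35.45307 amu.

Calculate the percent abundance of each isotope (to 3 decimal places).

Cl-35: 75.760%, Cl-37: 24.240%

With x = fraction of Cl-35 (so Cl-37 is 1 − x):
34.969·x + 36.966·(1 − x) = 35.45307
(34.969 − 36.966)·x = 35.45307 − 36.966
x = -1.51293 / -1.997 = 0.75760 → 75.760% Cl-35, 24.240% Cl-37.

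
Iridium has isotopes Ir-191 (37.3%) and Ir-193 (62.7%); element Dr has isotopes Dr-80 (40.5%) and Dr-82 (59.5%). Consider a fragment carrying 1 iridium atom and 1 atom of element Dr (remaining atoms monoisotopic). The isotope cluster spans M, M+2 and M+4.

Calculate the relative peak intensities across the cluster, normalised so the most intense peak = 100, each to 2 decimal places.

Iridium pattern (n=1): 0.3730 : 0.6270
Element Dr pattern (n=1): 0.4050 : 0.5950
Convolve the two distributions (both contribute in 2-u steps):
  M: 0.3730×0.4050 = 0.151065
  M+2: 0.3730×0.5950 + 0.6270×0.4050 = 0.475870
  M+4: 0.6270×0.5950 = 0.373065
Scale to base peak (0.475870) = 100: 31.75 : 100.00 : 78.40

31.75 : 100.00 : 78.40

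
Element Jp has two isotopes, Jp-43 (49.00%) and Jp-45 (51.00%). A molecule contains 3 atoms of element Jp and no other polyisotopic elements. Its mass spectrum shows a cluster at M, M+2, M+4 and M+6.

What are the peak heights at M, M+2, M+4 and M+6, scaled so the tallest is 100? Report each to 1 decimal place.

The 3 Jp atoms are independent, so intensities follow the terms of (0.4900 + 0.5100)^3.
P(M) = 0.4900^3 = 0.117649
P(M+2) = 3 × 0.4900^2 × 0.5100^1 = 0.367353
P(M+4) = 3 × 0.4900^1 × 0.5100^2 = 0.382347
P(M+6) = 0.5100^3 = 0.132651
The M+4 peak is largest (0.382347); scaling to 100 gives 30.8 : 96.1 : 100.0 : 34.7.

30.8 : 96.1 : 100.0 : 34.7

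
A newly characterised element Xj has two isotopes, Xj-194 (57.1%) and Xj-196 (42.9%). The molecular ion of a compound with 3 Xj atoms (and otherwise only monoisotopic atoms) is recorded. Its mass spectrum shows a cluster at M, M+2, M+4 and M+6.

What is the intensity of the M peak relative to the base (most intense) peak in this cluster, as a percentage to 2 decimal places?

44.37%

(0.571 + 0.429)^3 gives M 0.1862, M+2 0.4196, M+4 0.3153, M+6 0.0790; the largest is M+2.
P(M+2) = C(3,1) × 0.571^2 × 0.429^1 = 3 × 0.326041 × 0.4290 = 0.419615 (base)
P(M) = C(3,0) × 0.571^3 × 0.429^0 = 1 × 0.18616941 × 1.0000 = 0.186169
Relative intensity = 0.186169 / 0.419615 × 100 = 44.37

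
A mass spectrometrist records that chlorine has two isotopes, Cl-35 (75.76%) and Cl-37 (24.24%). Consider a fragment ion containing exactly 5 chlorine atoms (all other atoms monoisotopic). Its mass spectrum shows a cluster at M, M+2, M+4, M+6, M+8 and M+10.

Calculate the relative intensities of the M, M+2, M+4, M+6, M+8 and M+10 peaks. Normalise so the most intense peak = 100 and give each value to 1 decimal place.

Each Cl atom is independently Cl-35 (p = 0.7576) or Cl-37 (q = 0.2424); the cluster is the binomial expansion (p + q)^5.
P(M) = 0.7576^5 = 0.249574
P(M+2) = 5 × 0.7576^4 × 0.2424^1 = 0.399266
P(M+4) = 10 × 0.7576^3 × 0.2424^2 = 0.255497
P(M+6) = 10 × 0.7576^2 × 0.2424^3 = 0.081748
P(M+8) = 5 × 0.7576^1 × 0.2424^4 = 0.013078
P(M+10) = 0.2424^5 = 0.000837
The M+2 peak is largest (0.399266); scaling to 100 gives 62.5 : 100.0 : 64.0 : 20.5 : 3.3 : 0.2.

62.5 : 100.0 : 64.0 : 20.5 : 3.3 : 0.2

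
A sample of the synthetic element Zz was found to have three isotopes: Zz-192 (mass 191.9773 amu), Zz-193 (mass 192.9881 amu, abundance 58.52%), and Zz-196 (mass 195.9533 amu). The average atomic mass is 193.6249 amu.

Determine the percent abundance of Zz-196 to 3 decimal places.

Let x and y be the fractions of Zz-192 and Zz-196. Then x + y = 1 − 0.5852 = 0.4148 and 191.9773x + 195.9533y = 193.6249 − 0.5852×192.9881 = 80.68826388.
Substituting: 191.9773x + 195.9533(0.4148 − x) = 80.68826388
(191.9773 − 195.9533)x = -0.59316496  ⇒  x = 0.14919, y = 0.26561
Zz-192: 14.919%, Zz-196: 26.561%.

26.561%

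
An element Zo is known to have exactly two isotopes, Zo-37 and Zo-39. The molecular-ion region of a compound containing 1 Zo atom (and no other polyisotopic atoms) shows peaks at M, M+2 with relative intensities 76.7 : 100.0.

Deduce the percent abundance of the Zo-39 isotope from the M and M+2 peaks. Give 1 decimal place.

If p is the fraction of Zo that is Zo-37, then I(M+2)/I(M) = [C(1,1)·p^0·(1−p)] / p^1 = 1·(1−p)/p = 100.0/76.7 = 1.3038
(1−p)/p = 1.3038/1 = 1.3038  ⇒  p = 1/(1 + 1.3038) = 0.4341
Zo-37: 43.4%, Zo-39: 56.6%.

56.6%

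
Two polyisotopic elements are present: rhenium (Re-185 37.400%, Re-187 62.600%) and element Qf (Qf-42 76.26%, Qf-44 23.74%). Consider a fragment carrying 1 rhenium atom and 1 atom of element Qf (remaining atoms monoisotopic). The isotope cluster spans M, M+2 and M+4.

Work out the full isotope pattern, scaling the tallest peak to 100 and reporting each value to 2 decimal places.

50.38 : 100.00 : 26.25

Rhenium pattern (n=1): 0.3740 : 0.6260
Element Qf pattern (n=1): 0.7626 : 0.2374
Convolve the two distributions (both contribute in 2-u steps):
  M: 0.3740×0.7626 = 0.285212
  M+2: 0.3740×0.2374 + 0.6260×0.7626 = 0.566175
  M+4: 0.6260×0.2374 = 0.148612
Scale to base peak (0.566175) = 100: 50.38 : 100.00 : 26.25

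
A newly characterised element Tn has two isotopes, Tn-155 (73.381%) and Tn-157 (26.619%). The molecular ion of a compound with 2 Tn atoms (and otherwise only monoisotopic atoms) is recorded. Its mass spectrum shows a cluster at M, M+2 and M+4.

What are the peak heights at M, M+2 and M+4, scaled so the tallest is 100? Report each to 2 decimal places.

100.00 : 72.55 : 13.16

The 2 Tn atoms are independent, so intensities follow the terms of (0.73381 + 0.26619)^2.
P(M) = 0.73381^2 = 0.538477
P(M+2) = 2 × 0.73381^1 × 0.26619^1 = 0.390666
P(M+4) = 0.26619^2 = 0.070857
The M peak is largest (0.538477); scaling to 100 gives 100.00 : 72.55 : 13.16.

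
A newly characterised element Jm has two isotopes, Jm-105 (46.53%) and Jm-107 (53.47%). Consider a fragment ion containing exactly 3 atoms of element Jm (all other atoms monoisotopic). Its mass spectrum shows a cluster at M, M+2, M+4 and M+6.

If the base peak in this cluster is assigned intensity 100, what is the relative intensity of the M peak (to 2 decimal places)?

25.24

Term probabilities: M 0.1007, M+2 0.3473, M+4 0.3991, M+6 0.1529. Base peak = M+4.
P(M+4) = C(3,2) × 0.4653^1 × 0.5347^2 = 3 × 0.4653 × 0.28590409 = 0.399094 (base)
P(M) = C(3,0) × 0.4653^3 × 0.5347^0 = 1 × 0.10073935 × 1.0000 = 0.100739
Relative intensity = 0.100739 / 0.399094 × 100 = 25.24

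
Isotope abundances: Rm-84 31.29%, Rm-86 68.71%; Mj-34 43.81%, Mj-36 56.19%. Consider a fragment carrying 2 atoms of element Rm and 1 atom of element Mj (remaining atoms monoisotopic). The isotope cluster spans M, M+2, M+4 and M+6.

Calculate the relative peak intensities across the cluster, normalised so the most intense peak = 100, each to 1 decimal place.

Element Rm pattern (n=2): 0.09790641 : 0.42998718 : 0.47210641
Element Mj pattern (n=1): 0.4381 : 0.5619
Convolve the two distributions (both contribute in 2-u steps):
  M: 0.09790641×0.4381 = 0.042893
  M+2: 0.09790641×0.5619 + 0.42998718×0.4381 = 0.243391
  M+4: 0.42998718×0.5619 + 0.47210641×0.4381 = 0.448440
  M+6: 0.47210641×0.5619 = 0.265277
Scale to base peak (0.448440) = 100: 9.6 : 54.3 : 100.0 : 59.2

9.6 : 54.3 : 100.0 : 59.2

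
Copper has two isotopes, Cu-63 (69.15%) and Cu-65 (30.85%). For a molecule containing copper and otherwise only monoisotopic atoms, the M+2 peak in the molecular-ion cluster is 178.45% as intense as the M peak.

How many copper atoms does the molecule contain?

4

With n Cu atoms, P(M+2)/P(M) = C(n,1)·p^(n−1)q / p^n = n·q/p = n · 0.3085/0.6915.
n = 1.7845 × 0.6915/0.3085 = 4.00 ≈ 4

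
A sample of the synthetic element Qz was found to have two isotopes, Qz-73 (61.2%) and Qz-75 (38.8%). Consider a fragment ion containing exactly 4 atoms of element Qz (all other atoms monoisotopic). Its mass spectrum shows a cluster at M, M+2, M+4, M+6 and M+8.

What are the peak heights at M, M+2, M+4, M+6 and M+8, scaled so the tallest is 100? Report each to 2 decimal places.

The 4 Qz atoms are independent, so intensities follow the terms of (0.612 + 0.388)^4.
P(M) = 0.612^4 = 0.140283
P(M+2) = 4 × 0.612^3 × 0.388^1 = 0.355751
P(M+4) = 6 × 0.612^2 × 0.388^2 = 0.338312
P(M+6) = 4 × 0.612^1 × 0.388^3 = 0.142990
P(M+8) = 0.388^4 = 0.022663
The M+2 peak is largest (0.355751); scaling to 100 gives 39.43 : 100.00 : 95.10 : 40.19 : 6.37.

39.43 : 100.00 : 95.10 : 40.19 : 6.37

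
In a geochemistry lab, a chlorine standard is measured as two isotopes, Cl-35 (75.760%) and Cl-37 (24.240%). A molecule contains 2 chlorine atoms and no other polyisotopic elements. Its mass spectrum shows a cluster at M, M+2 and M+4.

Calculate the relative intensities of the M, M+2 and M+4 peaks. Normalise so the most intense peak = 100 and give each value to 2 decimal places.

100.00 : 63.99 : 10.24

The 2 Cl atoms are independent, so intensities follow the terms of (0.75760 + 0.24240)^2.
P(M) = 0.75760^2 = 0.573958
P(M+2) = 2 × 0.75760^1 × 0.24240^1 = 0.367284
P(M+4) = 0.24240^2 = 0.058758
The M peak is largest (0.573958); scaling to 100 gives 100.00 : 63.99 : 10.24.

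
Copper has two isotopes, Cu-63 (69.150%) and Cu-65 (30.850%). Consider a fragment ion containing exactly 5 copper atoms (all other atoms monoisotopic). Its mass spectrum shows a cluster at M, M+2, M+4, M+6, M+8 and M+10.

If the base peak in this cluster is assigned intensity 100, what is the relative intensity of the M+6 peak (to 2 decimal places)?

39.81

Term probabilities: M 0.1581, M+2 0.3527, M+4 0.3147, M+6 0.1404, M+8 0.0313, M+10 0.0028. Base peak = M+2.
P(M+2) = C(5,1) × 0.69150^4 × 0.30850^1 = 5 × 0.2286487 × 0.3085 = 0.352691 (base)
P(M+6) = C(5,3) × 0.69150^2 × 0.30850^3 = 10 × 0.47817225 × 0.02936064 = 0.140394
Relative intensity = 0.140394 / 0.352691 × 100 = 39.81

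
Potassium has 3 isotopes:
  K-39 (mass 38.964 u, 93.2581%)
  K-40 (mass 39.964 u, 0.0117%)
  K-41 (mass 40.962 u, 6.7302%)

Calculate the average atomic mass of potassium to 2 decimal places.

39.10 u

Average mass = Σ (abundance × isotope mass) = 0.932581 × 38.964 + 0.000117 × 39.964 + 0.067302 × 40.962
= 36.3371 + 0.0047 + 2.7568 = 39.0986 u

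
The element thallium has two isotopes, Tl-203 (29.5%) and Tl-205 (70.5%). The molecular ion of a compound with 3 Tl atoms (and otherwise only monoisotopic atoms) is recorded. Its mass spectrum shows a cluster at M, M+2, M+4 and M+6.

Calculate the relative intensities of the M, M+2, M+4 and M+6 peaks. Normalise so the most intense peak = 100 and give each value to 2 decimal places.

5.84 : 41.84 : 100.00 : 79.66

The 3 Tl atoms are independent, so intensities follow the terms of (0.295 + 0.705)^3.
P(M) = 0.295^3 = 0.025672
P(M+2) = 3 × 0.295^2 × 0.705^1 = 0.184058
P(M+4) = 3 × 0.295^1 × 0.705^2 = 0.439867
P(M+6) = 0.705^3 = 0.350403
The M+4 peak is largest (0.439867); scaling to 100 gives 5.84 : 41.84 : 100.00 : 79.66.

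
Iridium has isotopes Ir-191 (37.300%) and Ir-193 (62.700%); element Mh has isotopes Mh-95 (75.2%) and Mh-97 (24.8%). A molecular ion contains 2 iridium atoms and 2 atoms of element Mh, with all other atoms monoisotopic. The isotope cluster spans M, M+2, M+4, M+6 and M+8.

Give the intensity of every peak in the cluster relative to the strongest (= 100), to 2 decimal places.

19.41 : 78.06 : 100.00 : 43.27 : 5.97

Iridium pattern (n=2): 0.139129 : 0.467742 : 0.393129
Element Mh pattern (n=2): 0.565504 : 0.372992 : 0.061504
Convolve the two distributions (both contribute in 2-u steps):
  M: 0.139129×0.565504 = 0.078678
  M+2: 0.139129×0.372992 + 0.467742×0.565504 = 0.316404
  M+4: 0.139129×0.061504 + 0.467742×0.372992 + 0.393129×0.565504 = 0.405337
  M+6: 0.467742×0.061504 + 0.393129×0.372992 = 0.175402
  M+8: 0.393129×0.061504 = 0.024179
Scale to base peak (0.405337) = 100: 19.41 : 78.06 : 100.00 : 43.27 : 5.97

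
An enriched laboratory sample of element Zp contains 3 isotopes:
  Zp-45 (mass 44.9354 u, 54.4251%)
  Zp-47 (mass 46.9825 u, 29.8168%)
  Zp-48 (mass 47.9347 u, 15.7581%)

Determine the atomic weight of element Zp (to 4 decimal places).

46.0184 u

Ar = Σ fᵢ·mᵢ = 0.544251 × 44.9354 + 0.298168 × 46.9825 + 0.157581 × 47.9347
= 24.45614 + 14.00868 + 7.55360 = 46.01842 u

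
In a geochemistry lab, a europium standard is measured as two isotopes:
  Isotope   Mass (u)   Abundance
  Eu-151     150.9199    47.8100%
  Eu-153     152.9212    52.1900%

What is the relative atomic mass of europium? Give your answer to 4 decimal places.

151.9644 u

The abundance-weighted mean is 0.478100 × 150.9199 + 0.521900 × 152.9212
= 72.15480 + 79.80957 = 151.96437 u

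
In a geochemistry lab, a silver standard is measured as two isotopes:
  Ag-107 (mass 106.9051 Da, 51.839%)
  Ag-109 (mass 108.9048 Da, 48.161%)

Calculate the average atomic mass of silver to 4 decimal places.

Weight each isotope mass by its fractional abundance: 0.51839 × 106.9051 + 0.48161 × 108.9048
= 55.41853 + 52.44964 = 107.86817 Da

107.8682 Da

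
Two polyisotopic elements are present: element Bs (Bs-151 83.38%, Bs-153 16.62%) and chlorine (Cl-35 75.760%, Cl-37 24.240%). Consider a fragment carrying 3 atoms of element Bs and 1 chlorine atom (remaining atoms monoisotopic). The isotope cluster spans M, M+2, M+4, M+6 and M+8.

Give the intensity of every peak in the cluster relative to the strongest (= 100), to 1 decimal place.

100.0 : 91.8 : 31.1 : 4.6 : 0.3

Element Bs pattern (n=3): 0.57967647 : 0.34663791 : 0.06909477 : 0.00459085
Chlorine pattern (n=1): 0.7576 : 0.2424
Convolve the two distributions (both contribute in 2-u steps):
  M: 0.57967647×0.7576 = 0.439163
  M+2: 0.57967647×0.2424 + 0.34663791×0.7576 = 0.403126
  M+4: 0.34663791×0.2424 + 0.06909477×0.7576 = 0.136371
  M+6: 0.06909477×0.2424 + 0.00459085×0.7576 = 0.020227
  M+8: 0.00459085×0.2424 = 0.001113
Scale to base peak (0.439163) = 100: 100.0 : 91.8 : 31.1 : 4.6 : 0.3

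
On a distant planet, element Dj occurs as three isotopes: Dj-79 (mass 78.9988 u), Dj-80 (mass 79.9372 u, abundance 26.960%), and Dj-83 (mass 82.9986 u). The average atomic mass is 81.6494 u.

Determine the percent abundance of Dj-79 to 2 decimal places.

The remaining 73.040% is split between Dj-79 (fraction x) and Dj-83 (fraction 0.73040 − x).
Substituting: 78.9988x + 82.9986(0.73040 − x) = 60.09833088
(78.9988 − 82.9986)x = -0.52384656  ⇒  x = 0.13097, y = 0.59943
Dj-79: 13.10%, Dj-83: 59.94%.

13.10%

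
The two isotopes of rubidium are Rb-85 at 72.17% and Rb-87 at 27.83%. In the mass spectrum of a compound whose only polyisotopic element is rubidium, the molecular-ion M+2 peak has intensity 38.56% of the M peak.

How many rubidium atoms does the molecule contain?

1

The M+2/M ratio from n Rb atoms is n · q/p = n · 0.2783/0.7217.
n = 0.3856 × 0.7217/0.2783 = 1.00 ≈ 1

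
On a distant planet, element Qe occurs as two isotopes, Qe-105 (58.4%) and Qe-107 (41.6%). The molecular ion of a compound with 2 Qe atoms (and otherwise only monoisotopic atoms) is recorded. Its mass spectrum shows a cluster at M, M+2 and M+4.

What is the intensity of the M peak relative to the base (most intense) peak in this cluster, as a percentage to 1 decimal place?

70.2%

Term probabilities: M 0.3411, M+2 0.4859, M+4 0.1731. Base peak = M+2.
P(M+2) = C(2,1) × 0.584^1 × 0.416^1 = 2 × 0.5840 × 0.4160 = 0.485888 (base)
P(M) = C(2,0) × 0.584^2 × 0.416^0 = 1 × 0.341056 × 1.0000 = 0.341056
Relative intensity = 0.341056 / 0.485888 × 100 = 70.2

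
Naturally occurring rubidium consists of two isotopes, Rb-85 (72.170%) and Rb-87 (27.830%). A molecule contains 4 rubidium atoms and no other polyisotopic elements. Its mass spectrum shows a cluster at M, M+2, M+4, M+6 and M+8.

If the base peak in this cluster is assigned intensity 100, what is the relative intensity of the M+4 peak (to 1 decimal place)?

57.8

Binomial terms of (0.72170 + 0.27830)^4: M 0.2713, M+2 0.4184, M+4 0.2420, M+6 0.0622, M+8 0.0060 → M+2 is the base peak.
P(M+2) = C(4,1) × 0.72170^3 × 0.27830^1 = 4 × 0.37589809 × 0.2783 = 0.418450 (base)
P(M+4) = C(4,2) × 0.72170^2 × 0.27830^2 = 6 × 0.52085089 × 0.07745089 = 0.242042
Relative intensity = 0.242042 / 0.418450 × 100 = 57.8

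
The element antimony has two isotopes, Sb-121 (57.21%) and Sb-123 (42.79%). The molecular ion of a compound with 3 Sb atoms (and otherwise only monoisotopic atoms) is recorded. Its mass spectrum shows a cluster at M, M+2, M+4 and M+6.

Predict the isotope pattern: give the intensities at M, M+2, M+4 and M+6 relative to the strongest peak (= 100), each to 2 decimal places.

44.57 : 100.00 : 74.79 : 18.65

The 3 Sb atoms are independent, so intensities follow the terms of (0.5721 + 0.4279)^3.
P(M) = 0.5721^3 = 0.187247
P(M+2) = 3 × 0.5721^2 × 0.4279^1 = 0.420153
P(M+4) = 3 × 0.5721^1 × 0.4279^2 = 0.314252
P(M+6) = 0.4279^3 = 0.078348
The M+2 peak is largest (0.420153); scaling to 100 gives 44.57 : 100.00 : 74.79 : 18.65.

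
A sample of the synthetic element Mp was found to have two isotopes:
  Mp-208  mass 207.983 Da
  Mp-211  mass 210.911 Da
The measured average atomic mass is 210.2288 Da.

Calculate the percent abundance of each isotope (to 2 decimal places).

Mp-208: 23.30%, Mp-211: 76.70%

Writing the weighted mean with unknown fraction x of Mp-208:
207.983·x + 210.911·(1 − x) = 210.2288
(207.983 − 210.911)·x = 210.2288 − 210.911
x = -0.6822 / -2.928 = 0.23299 → 23.30% Mp-208, 76.70% Mp-211.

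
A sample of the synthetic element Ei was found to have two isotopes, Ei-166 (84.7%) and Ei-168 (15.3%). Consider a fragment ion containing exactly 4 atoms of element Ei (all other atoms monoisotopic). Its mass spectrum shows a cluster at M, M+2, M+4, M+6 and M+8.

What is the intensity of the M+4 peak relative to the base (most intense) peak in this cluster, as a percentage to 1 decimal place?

Term probabilities: M 0.5147, M+2 0.3719, M+4 0.1008, M+6 0.0121, M+8 0.0005. Base peak = M.
P(M) = C(4,0) × 0.847^4 × 0.153^0 = 1 × 0.51467567 × 1.0000 = 0.514676 (base)
P(M+4) = C(4,2) × 0.847^2 × 0.153^2 = 6 × 0.717409 × 0.023409 = 0.100763
Relative intensity = 0.100763 / 0.514676 × 100 = 19.6

19.6%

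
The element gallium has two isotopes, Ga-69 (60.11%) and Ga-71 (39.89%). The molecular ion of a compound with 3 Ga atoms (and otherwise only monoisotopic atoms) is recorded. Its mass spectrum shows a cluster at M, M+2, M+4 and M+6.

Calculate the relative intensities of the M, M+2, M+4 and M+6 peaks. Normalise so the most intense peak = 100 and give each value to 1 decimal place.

50.2 : 100.0 : 66.4 : 14.7

Expanding (0.6011 + 0.3989)^3:
P(M) = 0.6011^3 = 0.217190
P(M+2) = 3 × 0.6011^2 × 0.3989^1 = 0.432393
P(M+4) = 3 × 0.6011^1 × 0.3989^2 = 0.286943
P(M+6) = 0.3989^3 = 0.063473
The M+2 peak is largest (0.432393); scaling to 100 gives 50.2 : 100.0 : 66.4 : 14.7.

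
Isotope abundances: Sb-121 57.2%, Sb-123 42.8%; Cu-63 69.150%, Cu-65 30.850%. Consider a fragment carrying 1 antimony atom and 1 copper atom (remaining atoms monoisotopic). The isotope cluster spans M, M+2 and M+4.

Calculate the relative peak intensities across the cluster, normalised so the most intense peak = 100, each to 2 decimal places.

Antimony pattern (n=1): 0.5720 : 0.4280
Copper pattern (n=1): 0.6915 : 0.3085
Convolve the two distributions (both contribute in 2-u steps):
  M: 0.5720×0.6915 = 0.395538
  M+2: 0.5720×0.3085 + 0.4280×0.6915 = 0.472424
  M+4: 0.4280×0.3085 = 0.132038
Scale to base peak (0.472424) = 100: 83.73 : 100.00 : 27.95

83.73 : 100.00 : 27.95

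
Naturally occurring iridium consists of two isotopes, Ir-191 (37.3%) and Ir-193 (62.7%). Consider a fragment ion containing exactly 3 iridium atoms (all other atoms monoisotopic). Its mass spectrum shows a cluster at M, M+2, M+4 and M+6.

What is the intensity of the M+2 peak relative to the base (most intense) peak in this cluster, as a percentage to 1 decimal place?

Term probabilities: M 0.0519, M+2 0.2617, M+4 0.4399, M+6 0.2465. Base peak = M+4.
P(M+4) = C(3,2) × 0.373^1 × 0.627^2 = 3 × 0.3730 × 0.393129 = 0.439911 (base)
P(M+2) = C(3,1) × 0.373^2 × 0.627^1 = 3 × 0.139129 × 0.6270 = 0.261702
Relative intensity = 0.261702 / 0.439911 × 100 = 59.5

59.5%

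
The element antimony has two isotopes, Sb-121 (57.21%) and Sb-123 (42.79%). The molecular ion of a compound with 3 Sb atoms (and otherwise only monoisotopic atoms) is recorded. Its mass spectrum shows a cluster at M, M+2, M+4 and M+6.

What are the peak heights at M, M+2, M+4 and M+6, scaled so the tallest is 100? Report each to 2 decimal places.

44.57 : 100.00 : 74.79 : 18.65

Each Sb atom is independently Sb-121 (p = 0.5721) or Sb-123 (q = 0.4279); the cluster is the binomial expansion (p + q)^3.
P(M) = 0.5721^3 = 0.187247
P(M+2) = 3 × 0.5721^2 × 0.4279^1 = 0.420153
P(M+4) = 3 × 0.5721^1 × 0.4279^2 = 0.314252
P(M+6) = 0.4279^3 = 0.078348
The M+2 peak is largest (0.420153); scaling to 100 gives 44.57 : 100.00 : 74.79 : 18.65.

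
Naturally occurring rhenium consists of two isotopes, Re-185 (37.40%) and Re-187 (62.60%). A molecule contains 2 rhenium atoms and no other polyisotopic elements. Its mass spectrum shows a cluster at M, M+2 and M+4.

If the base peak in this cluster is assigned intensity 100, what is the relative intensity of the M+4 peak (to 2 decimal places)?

Term probabilities: M 0.1399, M+2 0.4682, M+4 0.3919. Base peak = M+2.
P(M+2) = C(2,1) × 0.3740^1 × 0.6260^1 = 2 × 0.3740 × 0.6260 = 0.468248 (base)
P(M+4) = C(2,2) × 0.3740^0 × 0.6260^2 = 1 × 1.0000 × 0.391876 = 0.391876
Relative intensity = 0.391876 / 0.468248 × 100 = 83.69

83.69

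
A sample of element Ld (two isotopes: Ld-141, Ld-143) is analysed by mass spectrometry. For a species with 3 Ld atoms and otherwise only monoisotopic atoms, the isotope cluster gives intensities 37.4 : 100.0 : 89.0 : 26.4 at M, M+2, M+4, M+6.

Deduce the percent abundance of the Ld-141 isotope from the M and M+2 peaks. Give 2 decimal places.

52.87%

Write p for the Ld-141 fraction. I(M+2)/I(M) = [C(3,1)·p^2·(1−p)] / p^3 = 3·(1−p)/p = 100.0/37.4 = 2.6738
(1−p)/p = 2.6738/3 = 0.8913  ⇒  p = 1/(1 + 0.8913) = 0.5287
Ld-141: 52.87%, Ld-143: 47.13%.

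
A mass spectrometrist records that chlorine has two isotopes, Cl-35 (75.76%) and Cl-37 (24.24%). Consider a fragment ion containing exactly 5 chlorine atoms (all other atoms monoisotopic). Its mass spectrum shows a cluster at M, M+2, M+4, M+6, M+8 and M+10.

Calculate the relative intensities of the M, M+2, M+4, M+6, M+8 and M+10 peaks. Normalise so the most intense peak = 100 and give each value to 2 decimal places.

Expanding (0.7576 + 0.2424)^5:
P(M) = 0.7576^5 = 0.249574
P(M+2) = 5 × 0.7576^4 × 0.2424^1 = 0.399266
P(M+4) = 10 × 0.7576^3 × 0.2424^2 = 0.255497
P(M+6) = 10 × 0.7576^2 × 0.2424^3 = 0.081748
P(M+8) = 5 × 0.7576^1 × 0.2424^4 = 0.013078
P(M+10) = 0.2424^5 = 0.000837
The M+2 peak is largest (0.399266); scaling to 100 gives 62.51 : 100.00 : 63.99 : 20.47 : 3.28 : 0.21.

62.51 : 100.00 : 63.99 : 20.47 : 3.28 : 0.21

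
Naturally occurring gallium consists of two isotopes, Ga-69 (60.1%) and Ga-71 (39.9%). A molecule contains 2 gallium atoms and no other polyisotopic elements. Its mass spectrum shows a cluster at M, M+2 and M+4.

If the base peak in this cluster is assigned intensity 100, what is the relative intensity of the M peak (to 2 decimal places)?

75.31

Term probabilities: M 0.3612, M+2 0.4796, M+4 0.1592. Base peak = M+2.
P(M+2) = C(2,1) × 0.601^1 × 0.399^1 = 2 × 0.6010 × 0.3990 = 0.479598 (base)
P(M) = C(2,0) × 0.601^2 × 0.399^0 = 1 × 0.361201 × 1.0000 = 0.361201
Relative intensity = 0.361201 / 0.479598 × 100 = 75.31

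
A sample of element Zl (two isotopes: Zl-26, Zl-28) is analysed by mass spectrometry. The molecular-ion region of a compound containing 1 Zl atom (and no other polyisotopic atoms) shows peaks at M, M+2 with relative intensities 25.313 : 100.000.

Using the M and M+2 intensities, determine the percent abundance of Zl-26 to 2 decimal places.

20.20%

Write p for the Zl-26 fraction. I(M+2)/I(M) = [C(1,1)·p^0·(1−p)] / p^1 = 1·(1−p)/p = 100.000/25.313 = 3.9505
(1−p)/p = 3.9505/1 = 3.9505  ⇒  p = 1/(1 + 3.9505) = 0.2020
Zl-26: 20.20%, Zl-28: 79.80%.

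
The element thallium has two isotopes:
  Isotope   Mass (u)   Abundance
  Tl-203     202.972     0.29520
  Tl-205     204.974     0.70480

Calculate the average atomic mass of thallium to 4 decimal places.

204.3830 u

The abundance-weighted mean is 0.29520 × 202.972 + 0.70480 × 204.974
= 59.91733 + 144.46568 = 204.38301 u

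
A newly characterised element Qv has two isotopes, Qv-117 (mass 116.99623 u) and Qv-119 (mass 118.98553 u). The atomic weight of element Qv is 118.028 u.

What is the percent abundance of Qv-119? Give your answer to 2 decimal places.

51.87%

Let x be the fractional abundance of Qv-117; then Qv-119 has abundance 1 − x.
116.99623·x + 118.98553·(1 − x) = 118.028
(116.99623 − 118.98553)·x = 118.028 − 118.98553
x = -0.95753 / -1.98930 = 0.48134 → 48.13% Qv-117, 51.87% Qv-119.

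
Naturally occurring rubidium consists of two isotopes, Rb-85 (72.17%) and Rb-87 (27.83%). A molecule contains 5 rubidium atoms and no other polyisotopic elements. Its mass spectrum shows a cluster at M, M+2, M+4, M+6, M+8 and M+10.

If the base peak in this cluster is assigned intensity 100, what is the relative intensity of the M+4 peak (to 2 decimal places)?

77.12

(0.7217 + 0.2783)^5 gives M 0.1958, M+2 0.3775, M+4 0.2911, M+6 0.1123, M+8 0.0216, M+10 0.0017; the largest is M+2.
P(M+2) = C(5,1) × 0.7217^4 × 0.2783^1 = 5 × 0.27128565 × 0.2783 = 0.377494 (base)
P(M+4) = C(5,2) × 0.7217^3 × 0.2783^2 = 10 × 0.37589809 × 0.07745089 = 0.291136
Relative intensity = 0.291136 / 0.377494 × 100 = 77.12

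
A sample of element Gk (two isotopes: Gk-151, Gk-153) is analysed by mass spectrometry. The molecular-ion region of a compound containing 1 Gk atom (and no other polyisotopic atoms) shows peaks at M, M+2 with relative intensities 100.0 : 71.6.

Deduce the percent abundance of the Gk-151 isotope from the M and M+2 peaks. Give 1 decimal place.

58.3%

If p is the fraction of Gk that is Gk-151, then I(M+2)/I(M) = [C(1,1)·p^0·(1−p)] / p^1 = 1·(1−p)/p = 71.6/100.0 = 0.7160
(1−p)/p = 0.7160/1 = 0.7160  ⇒  p = 1/(1 + 0.7160) = 0.5828
Gk-151: 58.3%, Gk-153: 41.7%.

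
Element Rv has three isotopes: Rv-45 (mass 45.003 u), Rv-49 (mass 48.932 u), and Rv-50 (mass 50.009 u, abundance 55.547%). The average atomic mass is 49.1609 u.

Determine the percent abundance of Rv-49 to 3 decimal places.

35.053%

Let x and y be the fractions of Rv-45 and Rv-49. Then x + y = 1 − 0.55547 = 0.44453 and 45.003x + 48.932y = 49.1609 − 0.55547×50.009 = 21.38240077.
Substituting: 45.003x + 48.932(0.44453 − x) = 21.38240077
(45.003 − 48.932)x = -0.36934119  ⇒  x = 0.09400, y = 0.35053
Rv-45: 9.400%, Rv-49: 35.053%.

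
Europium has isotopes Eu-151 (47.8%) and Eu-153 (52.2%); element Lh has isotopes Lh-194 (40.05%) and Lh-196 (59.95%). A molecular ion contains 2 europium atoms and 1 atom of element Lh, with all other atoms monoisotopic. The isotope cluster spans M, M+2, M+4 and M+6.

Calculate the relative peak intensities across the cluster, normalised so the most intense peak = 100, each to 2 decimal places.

22.41 : 82.50 : 100.00 : 40.01

Europium pattern (n=2): 0.228484 : 0.499032 : 0.272484
Element Lh pattern (n=1): 0.4005 : 0.5995
Convolve the two distributions (both contribute in 2-u steps):
  M: 0.228484×0.4005 = 0.091508
  M+2: 0.228484×0.5995 + 0.499032×0.4005 = 0.336838
  M+4: 0.499032×0.5995 + 0.272484×0.4005 = 0.408300
  M+6: 0.272484×0.5995 = 0.163354
Scale to base peak (0.408300) = 100: 22.41 : 82.50 : 100.00 : 40.01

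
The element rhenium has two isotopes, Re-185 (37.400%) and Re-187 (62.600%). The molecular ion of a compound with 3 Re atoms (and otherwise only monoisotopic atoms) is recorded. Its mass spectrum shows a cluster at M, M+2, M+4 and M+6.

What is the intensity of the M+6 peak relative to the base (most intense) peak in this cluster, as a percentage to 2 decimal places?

Term probabilities: M 0.0523, M+2 0.2627, M+4 0.4397, M+6 0.2453. Base peak = M+4.
P(M+4) = C(3,2) × 0.37400^1 × 0.62600^2 = 3 × 0.3740 × 0.391876 = 0.439685 (base)
P(M+6) = C(3,3) × 0.37400^0 × 0.62600^3 = 1 × 1.0000 × 0.24531438 = 0.245314
Relative intensity = 0.245314 / 0.439685 × 100 = 55.79

55.79%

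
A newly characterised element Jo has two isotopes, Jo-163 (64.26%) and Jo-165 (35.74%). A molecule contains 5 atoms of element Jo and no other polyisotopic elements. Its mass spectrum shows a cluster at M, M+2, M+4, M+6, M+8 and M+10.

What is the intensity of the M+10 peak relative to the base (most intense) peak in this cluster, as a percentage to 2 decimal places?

Term probabilities: M 0.1096, M+2 0.3047, M+4 0.3389, M+6 0.1885, M+8 0.0524, M+10 0.0058. Base peak = M+4.
P(M+4) = C(5,2) × 0.6426^3 × 0.3574^2 = 10 × 0.26535188 × 0.12773476 = 0.338947 (base)
P(M+10) = C(5,5) × 0.6426^0 × 0.3574^5 = 1 × 1.0000 × 0.0058314 = 0.005831
Relative intensity = 0.005831 / 0.338947 × 100 = 1.72

1.72%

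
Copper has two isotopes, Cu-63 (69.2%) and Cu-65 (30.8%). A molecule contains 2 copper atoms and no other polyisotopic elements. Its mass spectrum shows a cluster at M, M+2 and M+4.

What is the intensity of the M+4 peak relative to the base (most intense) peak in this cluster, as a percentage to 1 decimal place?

19.8%

Binomial terms of (0.692 + 0.308)^2: M 0.4789, M+2 0.4263, M+4 0.0949 → M is the base peak.
P(M) = C(2,0) × 0.692^2 × 0.308^0 = 1 × 0.478864 × 1.0000 = 0.478864 (base)
P(M+4) = C(2,2) × 0.692^0 × 0.308^2 = 1 × 1.0000 × 0.094864 = 0.094864
Relative intensity = 0.094864 / 0.478864 × 100 = 19.8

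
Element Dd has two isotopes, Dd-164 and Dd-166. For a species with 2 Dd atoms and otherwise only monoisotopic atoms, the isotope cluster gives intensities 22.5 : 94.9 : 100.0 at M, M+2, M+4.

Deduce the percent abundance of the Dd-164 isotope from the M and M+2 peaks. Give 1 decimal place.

If p is the fraction of Dd that is Dd-164, then I(M+2)/I(M) = [C(2,1)·p^1·(1−p)] / p^2 = 2·(1−p)/p = 94.9/22.5 = 4.2178
(1−p)/p = 4.2178/2 = 2.1089  ⇒  p = 1/(1 + 2.1089) = 0.3217
Dd-164: 32.2%, Dd-166: 67.8%.

32.2%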